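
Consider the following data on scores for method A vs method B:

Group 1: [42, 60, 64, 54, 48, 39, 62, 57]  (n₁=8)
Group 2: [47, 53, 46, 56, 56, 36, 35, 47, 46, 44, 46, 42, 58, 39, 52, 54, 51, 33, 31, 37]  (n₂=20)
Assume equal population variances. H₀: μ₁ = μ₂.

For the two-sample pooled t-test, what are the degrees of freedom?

degrees of freedom = 26

df = n₁ + n₂ − 2 = 8 + 20 − 2 = 26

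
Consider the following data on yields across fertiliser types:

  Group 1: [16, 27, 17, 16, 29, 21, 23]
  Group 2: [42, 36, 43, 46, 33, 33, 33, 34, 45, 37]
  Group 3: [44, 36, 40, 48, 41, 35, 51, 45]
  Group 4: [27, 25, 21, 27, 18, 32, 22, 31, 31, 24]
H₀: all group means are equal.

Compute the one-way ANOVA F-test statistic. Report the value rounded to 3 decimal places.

test statistic = 30.358

Group means [21.29, 38.20, 42.50, 25.80], grand mean 32.257
SSB = Σnᵢ(x̄ᵢ−x̄)² = 2452.057; SSW = ΣΣ(x−x̄ᵢ)² = 834.629
MSB = 2452.057/3 = 817.3524; MSW = 834.629/31 = 26.9235
F = MSB/MSW = 30.3583
df = (3, 31)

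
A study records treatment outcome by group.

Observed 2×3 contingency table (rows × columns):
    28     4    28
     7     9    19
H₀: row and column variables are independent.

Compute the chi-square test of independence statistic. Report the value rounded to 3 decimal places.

test statistic = 10.387

Row totals [60, 35], col totals [35, 13, 47], n=95
χ² = (28−22.11)²/22.11 + (4−8.21)²/8.21 + (28−29.68)²/29.68 + (7−12.89)²/12.89 + (9−4.79)²/4.79 + (19−17.32)²/17.32 = 10.3868
df = 2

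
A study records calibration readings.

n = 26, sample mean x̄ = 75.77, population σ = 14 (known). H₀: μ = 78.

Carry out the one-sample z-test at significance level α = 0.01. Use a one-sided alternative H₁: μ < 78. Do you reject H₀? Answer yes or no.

SE = σ/√n = 14/√26 = 2.7456
z = (x̄−μ₀)/SE = (75.77−78)/2.7456 = -0.8122
p-value (one-sided, H₁ less) = 0.20834
At α=0.01: p ≥ α → fail to reject H₀

reject H₀: no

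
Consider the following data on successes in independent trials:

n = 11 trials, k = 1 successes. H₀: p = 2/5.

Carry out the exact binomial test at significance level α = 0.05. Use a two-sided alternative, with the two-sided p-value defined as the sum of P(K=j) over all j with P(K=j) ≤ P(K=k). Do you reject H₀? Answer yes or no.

Exact binomial: n=11, k=1, p₀=2/5=0.4000
P(X=j) = C(n,j)·p₀^j·(1−p₀)^(n−j); p = Σ P(X=j) over j with P(X=j) ≤ P(X=1)
p-value (two-sided) = 0.05951
At α=0.05: p ≥ α → fail to reject H₀

reject H₀: no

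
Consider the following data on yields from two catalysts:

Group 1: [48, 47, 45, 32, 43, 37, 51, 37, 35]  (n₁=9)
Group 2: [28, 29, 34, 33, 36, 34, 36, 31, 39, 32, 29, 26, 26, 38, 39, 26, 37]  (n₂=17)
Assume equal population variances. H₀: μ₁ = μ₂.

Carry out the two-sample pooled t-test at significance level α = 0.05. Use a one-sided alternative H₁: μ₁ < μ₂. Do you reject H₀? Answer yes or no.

x̄₁=41.667, s₁=6.614, n₁=9
x̄₂=32.529, s₂=4.598, n₂=17
s_p² = [8·6.614² + 16·4.598²]/24 = 28.6765
SE = √(s_p²·(1/9+1/17)) = 2.2075
t = (41.667−32.529)/2.2075 = 4.1392
df = 24
p-value (one-sided, H₁ less) = 0.99981
At α=0.05: p ≥ α → fail to reject H₀

reject H₀: no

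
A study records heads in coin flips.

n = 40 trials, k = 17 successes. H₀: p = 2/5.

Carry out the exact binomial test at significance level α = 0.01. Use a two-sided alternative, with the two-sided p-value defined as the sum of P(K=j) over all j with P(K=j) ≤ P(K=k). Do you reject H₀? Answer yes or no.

Exact binomial: n=40, k=17, p₀=2/5=0.4000
P(X=j) = C(n,j)·p₀^j·(1−p₀)^(n−j); p = Σ P(X=j) over j with P(X=j) ≤ P(X=17)
p-value (two-sided) = 0.74929
At α=0.01: p ≥ α → fail to reject H₀

reject H₀: no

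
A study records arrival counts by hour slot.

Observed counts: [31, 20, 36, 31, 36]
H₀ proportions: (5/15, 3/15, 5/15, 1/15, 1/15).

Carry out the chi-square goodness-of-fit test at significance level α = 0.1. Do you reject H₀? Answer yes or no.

reject H₀: yes

n = 154; E_i = n·p_i = [51.33, 30.80, 51.33, 10.27, 10.27]
χ² = (31−51.33)²/51.33 + (20−30.80)²/30.80 + (36−51.33)²/51.33 + (31−10.27)²/10.27 + (36−10.27)²/10.27 = 122.7922
df = 4
p-value (upper-tail) = 0.00000
At α=0.1: p < α → reject H₀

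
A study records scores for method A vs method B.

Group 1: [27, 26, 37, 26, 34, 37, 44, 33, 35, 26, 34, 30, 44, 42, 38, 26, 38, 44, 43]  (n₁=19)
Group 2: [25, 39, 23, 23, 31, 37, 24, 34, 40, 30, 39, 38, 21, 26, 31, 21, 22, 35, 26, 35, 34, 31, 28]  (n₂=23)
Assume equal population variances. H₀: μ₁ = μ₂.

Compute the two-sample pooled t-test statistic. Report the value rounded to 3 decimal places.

x̄₁=34.947, s₁=6.671, n₁=19
x̄₂=30.130, s₂=6.327, n₂=23
s_p² = [18·6.671² + 22·6.327²]/40 = 42.0389
SE = √(s_p²·(1/19+1/23)) = 2.0101
t = (34.947−30.130)/2.0101 = 2.3964
df = 40

test statistic = 2.396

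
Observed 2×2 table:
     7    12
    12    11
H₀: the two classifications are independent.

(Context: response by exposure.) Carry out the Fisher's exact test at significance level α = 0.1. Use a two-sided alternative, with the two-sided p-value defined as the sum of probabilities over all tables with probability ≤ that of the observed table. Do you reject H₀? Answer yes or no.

Margins: r₁=19, r₂=23, c₁=19, c₂=23, n=42
p_obs = C(19,7)·C(23,12)/C(42,19); sum pmf over tables with pmf ≤ p_obs
p-value (two-sided) = 0.36574
At α=0.1: p ≥ α → fail to reject H₀

reject H₀: no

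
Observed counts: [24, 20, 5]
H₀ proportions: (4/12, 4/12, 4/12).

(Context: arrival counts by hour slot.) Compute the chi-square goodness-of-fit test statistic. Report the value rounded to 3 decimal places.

test statistic = 12.286

n = 49; E_i = n·p_i = [16.33, 16.33, 16.33]
χ² = (24−16.33)²/16.33 + (20−16.33)²/16.33 + (5−16.33)²/16.33 = 12.2857
df = 2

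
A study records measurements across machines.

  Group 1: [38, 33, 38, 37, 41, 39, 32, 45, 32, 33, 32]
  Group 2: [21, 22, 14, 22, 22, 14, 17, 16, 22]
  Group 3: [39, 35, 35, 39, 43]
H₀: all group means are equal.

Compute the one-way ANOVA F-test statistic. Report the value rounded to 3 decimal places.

Group means [36.36, 18.89, 38.20], grand mean 30.440
SSB = Σnᵢ(x̄ᵢ−x̄)² = 1887.926; SSW = ΣΣ(x−x̄ᵢ)² = 336.234
MSB = 1887.926/2 = 943.9628; MSW = 336.234/22 = 15.2834
F = MSB/MSW = 61.7640
df = (2, 22)

test statistic = 61.764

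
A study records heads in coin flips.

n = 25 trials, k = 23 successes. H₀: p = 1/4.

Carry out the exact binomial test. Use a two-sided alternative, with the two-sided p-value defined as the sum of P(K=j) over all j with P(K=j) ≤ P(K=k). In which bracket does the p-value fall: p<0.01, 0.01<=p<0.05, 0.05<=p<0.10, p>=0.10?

p-value bracket: p<0.01

Exact binomial: n=25, k=23, p₀=1/4=0.2500
P(X=j) = C(n,j)·p₀^j·(1−p₀)^(n−j); p = Σ P(X=j) over j with P(X=j) ≤ P(X=23)
p-value (two-sided) = 0.00000
→ bracket: p<0.01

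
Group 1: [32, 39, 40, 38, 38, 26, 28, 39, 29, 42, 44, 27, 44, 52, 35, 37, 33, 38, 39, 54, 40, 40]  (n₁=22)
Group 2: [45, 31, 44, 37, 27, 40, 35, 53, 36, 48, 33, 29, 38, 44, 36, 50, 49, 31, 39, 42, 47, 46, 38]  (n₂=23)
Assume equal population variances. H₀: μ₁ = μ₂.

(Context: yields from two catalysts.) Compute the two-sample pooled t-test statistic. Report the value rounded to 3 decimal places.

x̄₁=37.909, s₁=7.144, n₁=22
x̄₂=39.913, s₂=7.185, n₂=23
s_p² = [21·7.144² + 22·7.185²]/43 = 51.3406
SE = √(s_p²·(1/22+1/23)) = 2.1368
t = (37.909−39.913)/2.1368 = -0.9378
df = 43

test statistic = -0.938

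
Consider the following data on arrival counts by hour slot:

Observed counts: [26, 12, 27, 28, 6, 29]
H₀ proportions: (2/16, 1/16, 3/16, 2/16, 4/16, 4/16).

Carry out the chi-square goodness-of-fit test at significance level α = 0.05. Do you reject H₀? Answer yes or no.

reject H₀: yes

n = 128; E_i = n·p_i = [16.00, 8.00, 24.00, 16.00, 32.00, 32.00]
χ² = (26−16.00)²/16.00 + (12−8.00)²/8.00 + (27−24.00)²/24.00 + (28−16.00)²/16.00 + (6−32.00)²/32.00 + (29−32.00)²/32.00 = 39.0312
df = 5
p-value (upper-tail) = 0.00000
At α=0.05: p < α → reject H₀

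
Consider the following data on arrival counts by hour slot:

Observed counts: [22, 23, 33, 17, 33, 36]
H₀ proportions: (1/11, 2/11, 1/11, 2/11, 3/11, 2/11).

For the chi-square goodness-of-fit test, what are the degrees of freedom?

degrees of freedom = 5

df = k − 1 = 6 − 1 = 5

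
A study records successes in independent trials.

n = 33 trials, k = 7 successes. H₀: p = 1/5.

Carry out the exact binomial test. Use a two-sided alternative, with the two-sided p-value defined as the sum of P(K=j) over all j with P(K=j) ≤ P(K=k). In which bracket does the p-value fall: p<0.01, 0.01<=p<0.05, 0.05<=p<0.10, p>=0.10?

p-value bracket: p>=0.10

Exact binomial: n=33, k=7, p₀=1/5=0.2000
P(X=j) = C(n,j)·p₀^j·(1−p₀)^(n−j); p = Σ P(X=j) over j with P(X=j) ≤ P(X=7)
p-value (two-sided) = 0.82861
→ bracket: p>=0.10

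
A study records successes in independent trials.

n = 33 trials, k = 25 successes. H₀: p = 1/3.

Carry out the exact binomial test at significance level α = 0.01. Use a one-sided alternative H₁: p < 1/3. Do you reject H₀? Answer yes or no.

reject H₀: no

Exact binomial: n=33, k=25, p₀=1/3=0.3333
P(X≤25) from Σ C(n,i)·p₀^i·(1−p₀)^(n−i)
p-value (one-sided, H₁ less) = 1.00000
At α=0.01: p ≥ α → fail to reject H₀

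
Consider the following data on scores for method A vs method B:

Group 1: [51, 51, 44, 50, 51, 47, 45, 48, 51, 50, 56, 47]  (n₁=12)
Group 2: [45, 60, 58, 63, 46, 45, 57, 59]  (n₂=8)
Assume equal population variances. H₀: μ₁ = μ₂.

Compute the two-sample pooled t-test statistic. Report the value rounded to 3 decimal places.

test statistic = -2.008

x̄₁=49.250, s₁=3.251, n₁=12
x̄₂=54.125, s₂=7.492, n₂=8
s_p² = [11·3.251² + 7·7.492²]/18 = 28.2847
SE = √(s_p²·(1/12+1/8)) = 2.4275
t = (49.250−54.125)/2.4275 = -2.0083
df = 18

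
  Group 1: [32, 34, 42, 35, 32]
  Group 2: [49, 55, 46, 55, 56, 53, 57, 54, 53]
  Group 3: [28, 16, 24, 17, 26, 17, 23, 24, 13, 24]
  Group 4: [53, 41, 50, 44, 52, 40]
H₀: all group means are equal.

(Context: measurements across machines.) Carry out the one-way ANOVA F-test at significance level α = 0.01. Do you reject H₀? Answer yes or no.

reject H₀: yes

Group means [35.00, 53.11, 21.20, 46.67], grand mean 38.167
SSB = Σnᵢ(x̄ᵢ−x̄)² = 5372.344; SSW = ΣΣ(x−x̄ᵢ)² = 555.822
MSB = 5372.344/3 = 1790.7815; MSW = 555.822/26 = 21.3778
F = MSB/MSW = 83.7684
df = (3, 26)
p-value (upper-tail) = 0.00000
At α=0.01: p < α → reject H₀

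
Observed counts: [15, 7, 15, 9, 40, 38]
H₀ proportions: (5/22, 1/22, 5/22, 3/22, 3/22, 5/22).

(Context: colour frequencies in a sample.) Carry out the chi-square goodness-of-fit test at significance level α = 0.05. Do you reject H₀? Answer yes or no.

reject H₀: yes

n = 124; E_i = n·p_i = [28.18, 5.64, 28.18, 16.91, 16.91, 28.18]
χ² = (15−28.18)²/28.18 + (7−5.64)²/5.64 + (15−28.18)²/28.18 + (9−16.91)²/16.91 + (40−16.91)²/16.91 + (38−28.18)²/28.18 = 51.3140
df = 5
p-value (upper-tail) = 0.00000
At α=0.05: p < α → reject H₀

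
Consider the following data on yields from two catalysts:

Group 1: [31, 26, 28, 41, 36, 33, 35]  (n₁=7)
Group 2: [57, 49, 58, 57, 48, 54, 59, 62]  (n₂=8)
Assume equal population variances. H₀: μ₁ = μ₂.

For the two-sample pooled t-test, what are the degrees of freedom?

degrees of freedom = 13

df = n₁ + n₂ − 2 = 7 + 8 − 2 = 13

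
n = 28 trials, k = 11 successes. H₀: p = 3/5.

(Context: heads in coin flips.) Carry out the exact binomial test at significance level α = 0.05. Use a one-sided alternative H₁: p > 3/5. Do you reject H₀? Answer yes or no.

reject H₀: no

Exact binomial: n=28, k=11, p₀=3/5=0.6000
P(X≥11) from Σ C(n,i)·p₀^i·(1−p₀)^(n−i)
p-value (one-sided, H₁ greater) = 0.99188
At α=0.05: p ≥ α → fail to reject H₀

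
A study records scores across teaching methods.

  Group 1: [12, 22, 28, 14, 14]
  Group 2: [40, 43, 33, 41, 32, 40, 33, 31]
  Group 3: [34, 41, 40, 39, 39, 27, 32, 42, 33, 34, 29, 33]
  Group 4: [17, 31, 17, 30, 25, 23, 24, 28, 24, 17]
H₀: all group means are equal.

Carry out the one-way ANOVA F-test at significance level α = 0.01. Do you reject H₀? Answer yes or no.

Group means [18.00, 36.62, 35.25, 23.60], grand mean 29.771
SSB = Σnᵢ(x̄ᵢ−x̄)² = 1809.646; SSW = ΣΣ(x−x̄ᵢ)² = 854.525
MSB = 1809.646/3 = 603.2155; MSW = 854.525/31 = 27.5653
F = MSB/MSW = 21.8831
df = (3, 31)
p-value (upper-tail) = 0.00000
At α=0.01: p < α → reject H₀

reject H₀: yes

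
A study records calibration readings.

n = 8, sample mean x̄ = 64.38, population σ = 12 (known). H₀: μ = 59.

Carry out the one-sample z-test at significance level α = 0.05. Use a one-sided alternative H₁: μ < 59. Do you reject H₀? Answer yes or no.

reject H₀: no

SE = σ/√n = 12/√8 = 4.2426
z = (x̄−μ₀)/SE = (64.38−59)/4.2426 = 1.2681
p-value (one-sided, H₁ less) = 0.89761
At α=0.05: p ≥ α → fail to reject H₀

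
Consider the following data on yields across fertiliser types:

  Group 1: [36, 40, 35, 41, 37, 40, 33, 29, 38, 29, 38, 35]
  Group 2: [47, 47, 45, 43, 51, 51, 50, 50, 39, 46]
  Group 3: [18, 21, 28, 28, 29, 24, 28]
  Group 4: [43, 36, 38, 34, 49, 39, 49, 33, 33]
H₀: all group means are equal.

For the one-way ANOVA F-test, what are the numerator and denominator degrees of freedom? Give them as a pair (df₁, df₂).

k = 4 groups, N = 38 total
df = (k−1, N−k) = (4−1, 38−4) = (3, 34)

degrees of freedom = [3, 34]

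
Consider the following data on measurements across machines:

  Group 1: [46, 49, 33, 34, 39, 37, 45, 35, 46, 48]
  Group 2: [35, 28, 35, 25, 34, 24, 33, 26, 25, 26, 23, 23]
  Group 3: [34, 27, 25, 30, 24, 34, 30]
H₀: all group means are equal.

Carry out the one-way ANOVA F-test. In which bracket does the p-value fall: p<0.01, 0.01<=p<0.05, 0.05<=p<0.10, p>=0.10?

Group means [41.20, 28.08, 29.14], grand mean 32.862
SSB = Σnᵢ(x̄ᵢ−x̄)² = 1066.074; SSW = ΣΣ(x−x̄ᵢ)² = 695.374
MSB = 1066.074/2 = 533.0372; MSW = 695.374/26 = 26.7451
F = MSB/MSW = 19.9302
df = (2, 26)
p-value (upper-tail) = 0.00001
→ bracket: p<0.01

p-value bracket: p<0.01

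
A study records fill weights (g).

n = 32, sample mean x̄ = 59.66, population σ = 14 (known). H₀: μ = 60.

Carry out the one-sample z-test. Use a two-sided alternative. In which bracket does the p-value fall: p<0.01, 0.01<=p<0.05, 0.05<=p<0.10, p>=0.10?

p-value bracket: p>=0.10

SE = σ/√n = 14/√32 = 2.4749
z = (x̄−μ₀)/SE = (59.66−60)/2.4749 = -0.1374
p-value (two-sided) = 0.89073
→ bracket: p>=0.10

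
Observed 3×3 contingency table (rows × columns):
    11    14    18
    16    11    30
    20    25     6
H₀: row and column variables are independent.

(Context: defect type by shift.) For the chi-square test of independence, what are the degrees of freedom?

degrees of freedom = 4

df = (r−1)(c−1) = (3−1)·(3−1) = 4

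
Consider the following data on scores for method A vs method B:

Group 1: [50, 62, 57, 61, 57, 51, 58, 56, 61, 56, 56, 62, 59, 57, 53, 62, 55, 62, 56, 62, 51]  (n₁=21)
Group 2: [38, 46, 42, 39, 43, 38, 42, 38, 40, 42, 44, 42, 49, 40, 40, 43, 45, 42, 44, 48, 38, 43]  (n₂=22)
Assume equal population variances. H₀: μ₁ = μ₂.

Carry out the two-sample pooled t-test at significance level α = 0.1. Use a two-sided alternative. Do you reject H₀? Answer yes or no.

x̄₁=57.333, s₁=3.903, n₁=21
x̄₂=42.091, s₂=3.131, n₂=22
s_p² = [20·3.903² + 21·3.131²]/41 = 12.4508
SE = √(s_p²·(1/21+1/22)) = 1.0765
t = (57.333−42.091)/1.0765 = 14.1593
df = 41
p-value (two-sided) = 0.00000
At α=0.1: p < α → reject H₀

reject H₀: yes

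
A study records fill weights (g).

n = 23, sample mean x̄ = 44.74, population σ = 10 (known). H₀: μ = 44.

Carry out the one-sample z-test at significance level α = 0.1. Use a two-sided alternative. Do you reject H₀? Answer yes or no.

SE = σ/√n = 10/√23 = 2.0851
z = (x̄−μ₀)/SE = (44.74−44)/2.0851 = 0.3549
p-value (two-sided) = 0.72267
At α=0.1: p ≥ α → fail to reject H₀

reject H₀: no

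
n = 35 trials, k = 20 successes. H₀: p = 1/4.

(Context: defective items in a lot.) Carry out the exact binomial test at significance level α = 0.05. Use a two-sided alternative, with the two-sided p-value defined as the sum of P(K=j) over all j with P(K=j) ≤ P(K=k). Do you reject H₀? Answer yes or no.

Exact binomial: n=35, k=20, p₀=1/4=0.2500
P(X=j) = C(n,j)·p₀^j·(1−p₀)^(n−j); p = Σ P(X=j) over j with P(X=j) ≤ P(X=20)
p-value (two-sided) = 0.00005
At α=0.05: p < α → reject H₀

reject H₀: yes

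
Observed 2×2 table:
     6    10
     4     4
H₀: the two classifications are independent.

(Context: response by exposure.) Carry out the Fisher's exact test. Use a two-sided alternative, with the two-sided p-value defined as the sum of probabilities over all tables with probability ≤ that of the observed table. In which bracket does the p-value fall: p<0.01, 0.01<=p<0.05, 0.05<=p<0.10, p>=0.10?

Margins: r₁=16, r₂=8, c₁=10, c₂=14, n=24
p_obs = C(16,6)·C(8,4)/C(24,10); sum pmf over tables with pmf ≤ p_obs
p-value (two-sided) = 0.67335
→ bracket: p>=0.10

p-value bracket: p>=0.10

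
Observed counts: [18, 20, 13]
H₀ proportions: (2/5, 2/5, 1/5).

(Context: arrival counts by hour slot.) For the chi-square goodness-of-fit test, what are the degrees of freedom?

df = k − 1 = 3 − 1 = 2

degrees of freedom = 2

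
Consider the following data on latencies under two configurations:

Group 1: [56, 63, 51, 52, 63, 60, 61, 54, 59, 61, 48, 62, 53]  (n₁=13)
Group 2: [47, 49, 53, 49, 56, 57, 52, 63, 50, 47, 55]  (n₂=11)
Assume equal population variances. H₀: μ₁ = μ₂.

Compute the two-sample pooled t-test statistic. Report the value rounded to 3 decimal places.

x̄₁=57.154, s₁=5.080, n₁=13
x̄₂=52.545, s₂=4.906, n₂=11
s_p² = [12·5.080² + 10·4.906²]/22 = 25.0191
SE = √(s_p²·(1/13+1/11)) = 2.0491
t = (57.154−52.545)/2.0491 = 2.2489
df = 22

test statistic = 2.249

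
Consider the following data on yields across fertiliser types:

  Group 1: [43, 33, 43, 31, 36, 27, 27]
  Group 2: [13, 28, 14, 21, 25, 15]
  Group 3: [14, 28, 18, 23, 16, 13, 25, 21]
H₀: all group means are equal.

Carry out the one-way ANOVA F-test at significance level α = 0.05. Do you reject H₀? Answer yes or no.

reject H₀: yes

Group means [34.29, 19.33, 19.75], grand mean 24.476
SSB = Σnᵢ(x̄ᵢ−x̄)² = 1010.976; SSW = ΣΣ(x−x̄ᵢ)² = 674.262
MSB = 1010.976/2 = 505.4881; MSW = 674.262/18 = 37.4590
F = MSB/MSW = 13.4944
df = (2, 18)
p-value (upper-tail) = 0.00026
At α=0.05: p < α → reject H₀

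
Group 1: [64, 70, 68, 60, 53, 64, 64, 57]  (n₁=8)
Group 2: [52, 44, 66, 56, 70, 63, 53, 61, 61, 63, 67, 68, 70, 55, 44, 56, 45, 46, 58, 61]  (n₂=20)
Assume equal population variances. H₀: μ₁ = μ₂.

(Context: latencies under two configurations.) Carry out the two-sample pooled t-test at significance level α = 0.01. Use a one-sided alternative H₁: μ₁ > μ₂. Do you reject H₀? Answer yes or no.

x̄₁=62.500, s₁=5.606, n₁=8
x̄₂=57.950, s₂=8.562, n₂=20
s_p² = [7·5.606² + 19·8.562²]/26 = 62.0365
SE = √(s_p²·(1/8+1/20)) = 3.2949
t = (62.500−57.950)/3.2949 = 1.3809
df = 26
p-value (one-sided, H₁ greater) = 0.08953
At α=0.01: p ≥ α → fail to reject H₀

reject H₀: no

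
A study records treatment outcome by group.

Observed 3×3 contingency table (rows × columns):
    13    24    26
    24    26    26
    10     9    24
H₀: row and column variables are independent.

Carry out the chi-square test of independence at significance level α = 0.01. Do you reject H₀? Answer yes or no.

Row totals [63, 76, 43], col totals [47, 59, 76], n=182
χ² = (13−16.27)²/16.27 + (24−20.42)²/20.42 + (26−26.31)²/26.31 + (24−19.63)²/19.63 + (26−24.64)²/24.64 + (26−31.74)²/31.74 + (10−11.10)²/11.10 + (9−13.94)²/13.94 + (24−17.96)²/17.96 = 7.2684
df = 4
p-value (upper-tail) = 0.12237
At α=0.01: p ≥ α → fail to reject H₀

reject H₀: no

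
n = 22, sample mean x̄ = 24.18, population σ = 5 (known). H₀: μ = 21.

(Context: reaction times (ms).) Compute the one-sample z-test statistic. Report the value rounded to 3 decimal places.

test statistic = 2.983

SE = σ/√n = 5/√22 = 1.0660
z = (x̄−μ₀)/SE = (24.18−21)/1.0660 = 2.9831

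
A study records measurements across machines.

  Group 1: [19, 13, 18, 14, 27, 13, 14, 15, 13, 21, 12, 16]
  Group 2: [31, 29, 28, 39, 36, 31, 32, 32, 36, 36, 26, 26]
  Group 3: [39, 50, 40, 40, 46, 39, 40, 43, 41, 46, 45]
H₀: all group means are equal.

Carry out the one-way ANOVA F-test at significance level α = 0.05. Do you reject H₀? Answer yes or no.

reject H₀: yes

Group means [16.25, 31.83, 42.64], grand mean 29.886
SSB = Σnᵢ(x̄ᵢ−x̄)² = 4065.081; SSW = ΣΣ(x−x̄ᵢ)² = 538.462
MSB = 4065.081/2 = 2032.5404; MSW = 538.462/32 = 16.8269
F = MSB/MSW = 120.7908
df = (2, 32)
p-value (upper-tail) = 0.00000
At α=0.05: p < α → reject H₀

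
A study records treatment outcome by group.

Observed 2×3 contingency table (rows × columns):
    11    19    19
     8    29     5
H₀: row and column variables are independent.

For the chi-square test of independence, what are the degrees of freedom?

degrees of freedom = 2

df = (r−1)(c−1) = (2−1)·(3−1) = 2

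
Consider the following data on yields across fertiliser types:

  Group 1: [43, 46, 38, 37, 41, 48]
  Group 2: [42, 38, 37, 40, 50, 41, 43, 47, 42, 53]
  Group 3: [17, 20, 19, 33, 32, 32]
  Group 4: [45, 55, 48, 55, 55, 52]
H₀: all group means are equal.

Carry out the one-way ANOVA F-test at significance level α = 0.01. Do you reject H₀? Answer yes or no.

reject H₀: yes

Group means [42.17, 43.30, 25.50, 51.67], grand mean 41.036
SSB = Σnᵢ(x̄ᵢ−x̄)² = 2185.198; SSW = ΣΣ(x−x̄ᵢ)² = 711.767
MSB = 2185.198/3 = 728.3992; MSW = 711.767/24 = 29.6569
F = MSB/MSW = 24.5608
df = (3, 24)
p-value (upper-tail) = 0.00000
At α=0.01: p < α → reject H₀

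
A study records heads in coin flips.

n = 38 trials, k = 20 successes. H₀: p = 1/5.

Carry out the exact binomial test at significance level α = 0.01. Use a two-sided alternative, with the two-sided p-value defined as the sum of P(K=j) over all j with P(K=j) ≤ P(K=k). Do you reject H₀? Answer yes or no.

reject H₀: yes

Exact binomial: n=38, k=20, p₀=1/5=0.2000
P(X=j) = C(n,j)·p₀^j·(1−p₀)^(n−j); p = Σ P(X=j) over j with P(X=j) ≤ P(X=20)
p-value (two-sided) = 0.00001
At α=0.01: p < α → reject H₀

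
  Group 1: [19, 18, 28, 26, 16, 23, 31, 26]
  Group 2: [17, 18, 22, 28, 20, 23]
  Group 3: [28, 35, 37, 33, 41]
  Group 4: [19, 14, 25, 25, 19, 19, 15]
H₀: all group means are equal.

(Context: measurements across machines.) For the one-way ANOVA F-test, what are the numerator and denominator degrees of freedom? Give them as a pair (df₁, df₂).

k = 4 groups, N = 26 total
df = (k−1, N−k) = (4−1, 26−4) = (3, 22)

degrees of freedom = [3, 22]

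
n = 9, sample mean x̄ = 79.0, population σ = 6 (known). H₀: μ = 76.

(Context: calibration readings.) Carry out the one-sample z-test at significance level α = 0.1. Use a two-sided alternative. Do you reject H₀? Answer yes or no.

SE = σ/√n = 6/√9 = 2.0000
z = (x̄−μ₀)/SE = (79.0−76)/2.0000 = 1.5000
p-value (two-sided) = 0.13361
At α=0.1: p ≥ α → fail to reject H₀

reject H₀: no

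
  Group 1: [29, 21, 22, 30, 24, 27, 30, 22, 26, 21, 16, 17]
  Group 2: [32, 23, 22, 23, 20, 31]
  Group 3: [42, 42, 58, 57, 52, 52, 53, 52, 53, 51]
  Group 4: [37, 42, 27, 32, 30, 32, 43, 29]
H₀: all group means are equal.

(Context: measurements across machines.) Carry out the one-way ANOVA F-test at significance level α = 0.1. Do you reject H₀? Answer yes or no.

Group means [23.75, 25.17, 51.20, 34.00], grand mean 33.889
SSB = Σnᵢ(x̄ᵢ−x̄)² = 4686.872; SSW = ΣΣ(x−x̄ᵢ)² = 884.683
MSB = 4686.872/3 = 1562.2907; MSW = 884.683/32 = 27.6464
F = MSB/MSW = 56.5098
df = (3, 32)
p-value (upper-tail) = 0.00000
At α=0.1: p < α → reject H₀

reject H₀: yes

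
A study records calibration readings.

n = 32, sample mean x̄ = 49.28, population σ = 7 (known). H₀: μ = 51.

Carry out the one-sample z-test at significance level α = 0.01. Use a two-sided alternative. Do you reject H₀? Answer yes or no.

SE = σ/√n = 7/√32 = 1.2374
z = (x̄−μ₀)/SE = (49.28−51)/1.2374 = -1.3900
p-value (two-sided) = 0.16454
At α=0.01: p ≥ α → fail to reject H₀

reject H₀: no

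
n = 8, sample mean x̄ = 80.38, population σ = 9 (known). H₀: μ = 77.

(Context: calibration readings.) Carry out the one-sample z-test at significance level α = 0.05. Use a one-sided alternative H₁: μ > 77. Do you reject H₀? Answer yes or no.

reject H₀: no

SE = σ/√n = 9/√8 = 3.1820
z = (x̄−μ₀)/SE = (80.38−77)/3.1820 = 1.0622
p-value (one-sided, H₁ greater) = 0.14407
At α=0.05: p ≥ α → fail to reject H₀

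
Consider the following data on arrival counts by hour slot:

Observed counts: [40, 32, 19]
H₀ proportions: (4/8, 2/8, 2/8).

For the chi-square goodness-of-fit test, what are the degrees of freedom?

df = k − 1 = 3 − 1 = 2

degrees of freedom = 2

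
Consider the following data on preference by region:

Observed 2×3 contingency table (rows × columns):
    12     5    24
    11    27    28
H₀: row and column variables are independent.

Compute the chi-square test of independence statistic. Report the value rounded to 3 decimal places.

Row totals [41, 66], col totals [23, 32, 52], n=107
χ² = (12−8.81)²/8.81 + (5−12.26)²/12.26 + (24−19.93)²/19.93 + (11−14.19)²/14.19 + (27−19.74)²/19.74 + (28−32.07)²/32.07 = 10.1914
df = 2

test statistic = 10.191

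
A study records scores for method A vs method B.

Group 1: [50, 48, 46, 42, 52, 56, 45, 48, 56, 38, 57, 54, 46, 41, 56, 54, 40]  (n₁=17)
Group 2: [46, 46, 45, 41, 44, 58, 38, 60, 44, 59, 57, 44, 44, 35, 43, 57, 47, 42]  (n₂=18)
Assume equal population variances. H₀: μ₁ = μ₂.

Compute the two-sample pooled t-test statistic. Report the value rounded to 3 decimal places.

x̄₁=48.765, s₁=6.230, n₁=17
x̄₂=47.222, s₂=7.581, n₂=18
s_p² = [16·6.230² + 17·7.581²]/33 = 48.4294
SE = √(s_p²·(1/17+1/18)) = 2.3536
t = (48.765−47.222)/2.3536 = 0.6554
df = 33

test statistic = 0.655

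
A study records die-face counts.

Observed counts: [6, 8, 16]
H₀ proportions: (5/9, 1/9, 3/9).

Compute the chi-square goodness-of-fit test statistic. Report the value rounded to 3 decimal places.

n = 30; E_i = n·p_i = [16.67, 3.33, 10.00]
χ² = (6−16.67)²/16.67 + (8−3.33)²/3.33 + (16−10.00)²/10.00 = 16.9600
df = 2

test statistic = 16.960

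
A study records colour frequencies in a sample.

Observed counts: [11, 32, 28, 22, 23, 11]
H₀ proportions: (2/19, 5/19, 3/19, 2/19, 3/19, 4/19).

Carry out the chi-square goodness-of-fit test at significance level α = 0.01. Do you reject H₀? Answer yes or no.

reject H₀: yes

n = 127; E_i = n·p_i = [13.37, 33.42, 20.05, 13.37, 20.05, 26.74]
χ² = (11−13.37)²/13.37 + (32−33.42)²/33.42 + (28−20.05)²/20.05 + (22−13.37)²/13.37 + (23−20.05)²/20.05 + (11−26.74)²/26.74 = 18.8986
df = 5
p-value (upper-tail) = 0.00201
At α=0.01: p < α → reject H₀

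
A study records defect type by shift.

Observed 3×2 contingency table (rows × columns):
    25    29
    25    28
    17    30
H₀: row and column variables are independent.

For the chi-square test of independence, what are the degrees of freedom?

degrees of freedom = 2

df = (r−1)(c−1) = (3−1)·(2−1) = 2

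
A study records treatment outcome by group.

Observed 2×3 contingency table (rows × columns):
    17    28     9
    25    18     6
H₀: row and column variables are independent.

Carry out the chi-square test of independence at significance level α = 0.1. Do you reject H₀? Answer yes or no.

Row totals [54, 49], col totals [42, 46, 15], n=103
χ² = (17−22.02)²/22.02 + (28−24.12)²/24.12 + (9−7.86)²/7.86 + (25−19.98)²/19.98 + (18−21.88)²/21.88 + (6−7.14)²/7.14 = 4.0646
df = 2
p-value (upper-tail) = 0.13103
At α=0.1: p ≥ α → fail to reject H₀

reject H₀: no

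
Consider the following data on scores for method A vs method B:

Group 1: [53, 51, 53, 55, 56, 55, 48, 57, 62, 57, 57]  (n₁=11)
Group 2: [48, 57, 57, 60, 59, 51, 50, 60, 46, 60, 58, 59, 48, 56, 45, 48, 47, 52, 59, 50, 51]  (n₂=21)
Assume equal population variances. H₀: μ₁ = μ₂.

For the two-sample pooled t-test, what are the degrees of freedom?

df = n₁ + n₂ − 2 = 11 + 21 − 2 = 30

degrees of freedom = 30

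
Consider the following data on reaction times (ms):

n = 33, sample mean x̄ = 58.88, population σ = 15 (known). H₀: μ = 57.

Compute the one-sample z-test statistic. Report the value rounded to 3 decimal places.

SE = σ/√n = 15/√33 = 2.6112
z = (x̄−μ₀)/SE = (58.88−57)/2.6112 = 0.7200

test statistic = 0.720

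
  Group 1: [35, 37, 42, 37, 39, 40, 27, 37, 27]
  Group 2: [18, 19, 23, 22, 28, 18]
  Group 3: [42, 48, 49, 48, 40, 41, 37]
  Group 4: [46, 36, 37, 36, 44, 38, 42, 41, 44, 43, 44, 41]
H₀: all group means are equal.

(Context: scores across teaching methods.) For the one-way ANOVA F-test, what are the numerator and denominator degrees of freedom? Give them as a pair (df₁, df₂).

k = 4 groups, N = 34 total
df = (k−1, N−k) = (4−1, 34−4) = (3, 30)

degrees of freedom = [3, 30]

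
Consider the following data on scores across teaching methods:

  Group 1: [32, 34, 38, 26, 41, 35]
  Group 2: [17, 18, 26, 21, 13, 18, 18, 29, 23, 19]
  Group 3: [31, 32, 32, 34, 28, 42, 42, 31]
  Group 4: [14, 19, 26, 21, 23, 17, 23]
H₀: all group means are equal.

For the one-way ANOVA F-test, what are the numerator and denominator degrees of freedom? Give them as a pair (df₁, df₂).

degrees of freedom = [3, 27]

k = 4 groups, N = 31 total
df = (k−1, N−k) = (4−1, 31−4) = (3, 27)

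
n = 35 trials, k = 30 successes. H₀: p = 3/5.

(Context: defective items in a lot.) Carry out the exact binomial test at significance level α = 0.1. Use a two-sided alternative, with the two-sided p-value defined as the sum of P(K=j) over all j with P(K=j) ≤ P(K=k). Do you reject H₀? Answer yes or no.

reject H₀: yes

Exact binomial: n=35, k=30, p₀=3/5=0.6000
P(X=j) = C(n,j)·p₀^j·(1−p₀)^(n−j); p = Σ P(X=j) over j with P(X=j) ≤ P(X=30)
p-value (two-sided) = 0.00154
At α=0.1: p < α → reject H₀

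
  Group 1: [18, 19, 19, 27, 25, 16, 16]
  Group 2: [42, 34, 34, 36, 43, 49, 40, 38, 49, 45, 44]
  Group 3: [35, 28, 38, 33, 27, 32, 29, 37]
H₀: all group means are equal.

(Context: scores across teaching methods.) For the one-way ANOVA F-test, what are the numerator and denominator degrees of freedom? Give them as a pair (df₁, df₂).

k = 3 groups, N = 26 total
df = (k−1, N−k) = (3−1, 26−3) = (2, 23)

degrees of freedom = [2, 23]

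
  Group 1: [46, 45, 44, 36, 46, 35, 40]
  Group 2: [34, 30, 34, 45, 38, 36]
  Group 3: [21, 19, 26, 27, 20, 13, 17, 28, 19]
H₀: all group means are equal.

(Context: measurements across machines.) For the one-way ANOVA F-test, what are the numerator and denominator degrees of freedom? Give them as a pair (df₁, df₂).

degrees of freedom = [2, 19]

k = 3 groups, N = 22 total
df = (k−1, N−k) = (3−1, 22−3) = (2, 19)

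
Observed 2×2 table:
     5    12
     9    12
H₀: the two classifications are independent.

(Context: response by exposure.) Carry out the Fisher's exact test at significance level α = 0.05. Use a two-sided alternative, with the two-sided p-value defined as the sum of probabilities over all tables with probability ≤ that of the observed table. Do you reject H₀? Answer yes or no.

reject H₀: no

Margins: r₁=17, r₂=21, c₁=14, c₂=24, n=38
p_obs = C(17,5)·C(21,9)/C(38,14); sum pmf over tables with pmf ≤ p_obs
p-value (two-sided) = 0.50568
At α=0.05: p ≥ α → fail to reject H₀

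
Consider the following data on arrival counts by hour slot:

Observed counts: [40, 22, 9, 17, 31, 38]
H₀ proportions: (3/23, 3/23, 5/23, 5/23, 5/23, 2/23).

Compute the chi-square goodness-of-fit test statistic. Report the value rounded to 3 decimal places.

n = 157; E_i = n·p_i = [20.48, 20.48, 34.13, 34.13, 34.13, 13.65]
χ² = (40−20.48)²/20.48 + (22−20.48)²/20.48 + (9−34.13)²/34.13 + (17−34.13)²/34.13 + (31−34.13)²/34.13 + (38−13.65)²/13.65 = 89.5346
df = 5

test statistic = 89.535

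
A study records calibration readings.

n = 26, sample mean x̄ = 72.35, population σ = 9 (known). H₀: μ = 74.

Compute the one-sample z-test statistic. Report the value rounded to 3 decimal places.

SE = σ/√n = 9/√26 = 1.7650
z = (x̄−μ₀)/SE = (72.35−74)/1.7650 = -0.9348

test statistic = -0.935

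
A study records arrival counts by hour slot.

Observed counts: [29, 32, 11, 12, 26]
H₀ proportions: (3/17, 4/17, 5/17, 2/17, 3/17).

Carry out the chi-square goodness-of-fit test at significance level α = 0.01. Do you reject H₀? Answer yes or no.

n = 110; E_i = n·p_i = [19.41, 25.88, 32.35, 12.94, 19.41]
χ² = (29−19.41)²/19.41 + (32−25.88)²/25.88 + (11−32.35)²/32.35 + (12−12.94)²/12.94 + (26−19.41)²/19.41 = 22.5794
df = 4
p-value (upper-tail) = 0.00015
At α=0.01: p < α → reject H₀

reject H₀: yes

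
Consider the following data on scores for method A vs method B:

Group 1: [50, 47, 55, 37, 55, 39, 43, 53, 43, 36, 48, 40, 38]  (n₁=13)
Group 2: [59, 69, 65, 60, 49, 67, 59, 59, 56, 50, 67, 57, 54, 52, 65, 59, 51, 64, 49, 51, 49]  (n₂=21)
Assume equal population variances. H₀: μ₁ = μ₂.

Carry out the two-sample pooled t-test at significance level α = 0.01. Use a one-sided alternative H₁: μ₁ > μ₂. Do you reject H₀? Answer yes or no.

x̄₁=44.923, s₁=6.861, n₁=13
x̄₂=57.667, s₂=6.651, n₂=21
s_p² = [12·6.861² + 20·6.651²]/32 = 45.2997
SE = √(s_p²·(1/13+1/21)) = 2.3752
t = (44.923−57.667)/2.3752 = -5.3652
df = 32
p-value (one-sided, H₁ greater) = 1.00000
At α=0.01: p ≥ α → fail to reject H₀

reject H₀: no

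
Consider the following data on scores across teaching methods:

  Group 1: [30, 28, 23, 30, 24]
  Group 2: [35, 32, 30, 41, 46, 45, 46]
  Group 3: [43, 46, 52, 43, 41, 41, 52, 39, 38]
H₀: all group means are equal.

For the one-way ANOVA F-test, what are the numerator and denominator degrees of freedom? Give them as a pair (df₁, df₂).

degrees of freedom = [2, 18]

k = 3 groups, N = 21 total
df = (k−1, N−k) = (3−1, 21−3) = (2, 18)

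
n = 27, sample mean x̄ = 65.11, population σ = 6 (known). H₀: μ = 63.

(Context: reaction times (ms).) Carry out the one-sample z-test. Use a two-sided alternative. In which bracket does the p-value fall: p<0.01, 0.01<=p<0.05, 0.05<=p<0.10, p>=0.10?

p-value bracket: 0.05<=p<0.10

SE = σ/√n = 6/√27 = 1.1547
z = (x̄−μ₀)/SE = (65.11−63)/1.1547 = 1.8273
p-value (two-sided) = 0.06765
→ bracket: 0.05<=p<0.10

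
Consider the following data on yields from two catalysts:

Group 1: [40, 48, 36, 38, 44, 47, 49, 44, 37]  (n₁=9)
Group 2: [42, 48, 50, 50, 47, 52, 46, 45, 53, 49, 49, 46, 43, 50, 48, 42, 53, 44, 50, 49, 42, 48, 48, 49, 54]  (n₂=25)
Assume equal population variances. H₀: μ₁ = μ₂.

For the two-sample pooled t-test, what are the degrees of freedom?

df = n₁ + n₂ − 2 = 9 + 25 − 2 = 32

degrees of freedom = 32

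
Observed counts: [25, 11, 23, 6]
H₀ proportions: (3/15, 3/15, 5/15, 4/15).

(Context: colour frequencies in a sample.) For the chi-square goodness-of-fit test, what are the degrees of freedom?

degrees of freedom = 3

df = k − 1 = 4 − 1 = 3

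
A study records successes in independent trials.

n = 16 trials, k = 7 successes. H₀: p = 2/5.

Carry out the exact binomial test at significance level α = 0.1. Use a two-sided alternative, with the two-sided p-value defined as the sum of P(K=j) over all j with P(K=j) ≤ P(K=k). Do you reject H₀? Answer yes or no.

reject H₀: no

Exact binomial: n=16, k=7, p₀=2/5=0.4000
P(X=j) = C(n,j)·p₀^j·(1−p₀)^(n−j); p = Σ P(X=j) over j with P(X=j) ≤ P(X=7)
p-value (two-sided) = 0.80167
At α=0.1: p ≥ α → fail to reject H₀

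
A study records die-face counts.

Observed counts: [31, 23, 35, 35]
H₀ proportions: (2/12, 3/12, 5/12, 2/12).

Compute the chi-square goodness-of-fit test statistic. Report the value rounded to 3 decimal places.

n = 124; E_i = n·p_i = [20.67, 31.00, 51.67, 20.67]
χ² = (31−20.67)²/20.67 + (23−31.00)²/31.00 + (35−51.67)²/51.67 + (35−20.67)²/20.67 = 22.5484
df = 3

test statistic = 22.548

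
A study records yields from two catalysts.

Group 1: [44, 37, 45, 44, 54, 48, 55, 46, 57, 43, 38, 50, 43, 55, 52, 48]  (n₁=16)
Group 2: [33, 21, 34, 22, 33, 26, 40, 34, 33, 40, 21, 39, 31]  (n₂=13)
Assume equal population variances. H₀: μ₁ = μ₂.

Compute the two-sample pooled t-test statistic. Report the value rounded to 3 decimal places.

test statistic = 6.747

x̄₁=47.438, s₁=6.033, n₁=16
x̄₂=31.308, s₂=6.836, n₂=13
s_p² = [15·6.033² + 12·6.836²]/27 = 40.9891
SE = √(s_p²·(1/16+1/13)) = 2.3906
t = (47.438−31.308)/2.3906 = 6.7473
df = 27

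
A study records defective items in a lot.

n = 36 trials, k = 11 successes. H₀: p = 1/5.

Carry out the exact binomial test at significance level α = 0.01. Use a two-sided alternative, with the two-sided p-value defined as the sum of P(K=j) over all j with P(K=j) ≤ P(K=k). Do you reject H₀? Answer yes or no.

Exact binomial: n=36, k=11, p₀=1/5=0.2000
P(X=j) = C(n,j)·p₀^j·(1−p₀)^(n−j); p = Σ P(X=j) over j with P(X=j) ≤ P(X=11)
p-value (two-sided) = 0.14114
At α=0.01: p ≥ α → fail to reject H₀

reject H₀: no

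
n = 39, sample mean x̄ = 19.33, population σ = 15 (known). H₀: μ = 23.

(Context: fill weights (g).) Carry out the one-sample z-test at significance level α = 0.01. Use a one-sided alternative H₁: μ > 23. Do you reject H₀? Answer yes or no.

reject H₀: no

SE = σ/√n = 15/√39 = 2.4019
z = (x̄−μ₀)/SE = (19.33−23)/2.4019 = -1.5279
p-value (one-sided, H₁ greater) = 0.93674
At α=0.01: p ≥ α → fail to reject H₀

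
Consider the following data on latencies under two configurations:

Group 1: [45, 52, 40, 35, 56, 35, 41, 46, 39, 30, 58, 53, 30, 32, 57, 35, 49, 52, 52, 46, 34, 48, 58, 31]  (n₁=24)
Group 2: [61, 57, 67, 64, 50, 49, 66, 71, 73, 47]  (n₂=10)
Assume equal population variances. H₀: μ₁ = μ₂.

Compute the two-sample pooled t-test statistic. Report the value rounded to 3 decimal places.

test statistic = -4.617

x̄₁=43.917, s₁=9.614, n₁=24
x̄₂=60.500, s₂=9.360, n₂=10
s_p² = [23·9.614² + 9·9.360²]/32 = 91.0729
SE = √(s_p²·(1/24+1/10)) = 3.5919
t = (43.917−60.500)/3.5919 = -4.6168
df = 32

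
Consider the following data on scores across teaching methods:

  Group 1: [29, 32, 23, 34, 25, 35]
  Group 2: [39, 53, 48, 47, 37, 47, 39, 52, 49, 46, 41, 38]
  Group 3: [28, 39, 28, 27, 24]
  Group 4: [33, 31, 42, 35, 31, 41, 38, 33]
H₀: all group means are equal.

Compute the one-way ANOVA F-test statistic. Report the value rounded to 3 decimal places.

Group means [29.67, 44.67, 29.20, 35.50], grand mean 36.903
SSB = Σnᵢ(x̄ᵢ−x̄)² = 1349.910; SSW = ΣΣ(x−x̄ᵢ)² = 728.800
MSB = 1349.910/3 = 449.9699; MSW = 728.800/27 = 26.9926
F = MSB/MSW = 16.6701
df = (3, 27)

test statistic = 16.670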